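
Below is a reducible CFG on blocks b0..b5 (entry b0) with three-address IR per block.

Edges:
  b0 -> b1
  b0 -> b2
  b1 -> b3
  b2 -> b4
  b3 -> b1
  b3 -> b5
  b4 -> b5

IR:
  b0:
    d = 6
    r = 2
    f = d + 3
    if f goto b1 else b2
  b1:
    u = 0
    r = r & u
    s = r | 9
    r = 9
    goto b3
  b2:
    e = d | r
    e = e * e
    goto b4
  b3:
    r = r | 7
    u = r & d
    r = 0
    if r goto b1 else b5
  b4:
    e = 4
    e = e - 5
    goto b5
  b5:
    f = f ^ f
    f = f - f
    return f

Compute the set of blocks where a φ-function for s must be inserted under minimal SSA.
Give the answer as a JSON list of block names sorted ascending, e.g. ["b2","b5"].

Answer: ["b1", "b5"]

Working:
idom tree: b1←b0 b2←b0 b3←b1 b4←b2 b5←b0
Dom at joins:
  b1: preds {b0,b3}: {b0} ∩ {b0,b1,b3} = {b0}; idom=b0
  b5: preds {b3,b4}: {b0,b1,b3} ∩ {b0,b2,b4} = {b0}; idom=b0

DF derivation:
  b1←b0: walk · to b0
  b1←b3: walk b3→b1 to b0
  b5←b3: walk b3→b1 to b0
  b5←b4: walk b4→b2 to b0
  DF(b0)=∅
  DF(b1)={b1,b5}
  DF(b2)={b5}
  DF(b3)={b1,b5}
  DF(b4)={b5}
  DF(b5)=∅

φ for s: defs {b1}
  DF⁺ = {b1,b5}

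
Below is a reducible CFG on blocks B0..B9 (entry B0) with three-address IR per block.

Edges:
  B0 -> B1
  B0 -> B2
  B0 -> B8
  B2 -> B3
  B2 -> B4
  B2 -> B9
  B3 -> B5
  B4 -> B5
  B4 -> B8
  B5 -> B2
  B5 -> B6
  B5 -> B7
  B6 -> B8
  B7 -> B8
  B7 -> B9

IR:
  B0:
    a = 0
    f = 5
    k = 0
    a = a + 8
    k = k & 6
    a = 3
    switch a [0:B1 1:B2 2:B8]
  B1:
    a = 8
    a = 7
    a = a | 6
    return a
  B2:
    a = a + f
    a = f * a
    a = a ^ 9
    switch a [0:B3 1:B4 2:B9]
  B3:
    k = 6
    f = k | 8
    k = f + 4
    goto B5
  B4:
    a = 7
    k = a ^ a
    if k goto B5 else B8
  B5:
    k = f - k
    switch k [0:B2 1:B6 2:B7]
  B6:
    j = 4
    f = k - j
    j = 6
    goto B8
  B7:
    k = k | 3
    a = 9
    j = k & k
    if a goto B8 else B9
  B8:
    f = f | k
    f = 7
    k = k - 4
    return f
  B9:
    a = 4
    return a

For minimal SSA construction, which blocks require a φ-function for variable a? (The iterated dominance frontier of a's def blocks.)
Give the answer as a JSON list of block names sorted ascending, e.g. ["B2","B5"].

idom tree: B1←B0 B2←B0 B3←B2 B4←B2 B5←B2 B6←B5 B7←B5 B8←B0 B9←B2
Dom∩ at merges:
  B2: preds {B0,B5}: {B0} ∩ {B0,B2,B5} = {B0}; idom=B0
  B5: preds {B3,B4}: {B0,B2,B3} ∩ {B0,B2,B4} = {B0,B2}; idom=B2
  B8: preds {B0,B4,B6,B7}: {B0} ∩ {B0,B2,B4} ∩ {B0,B2,B5,B6} ∩ {B0,B2,B5,B7} = {B0}; idom=B0
  B9: preds {B2,B7}: {B0,B2} ∩ {B0,B2,B5,B7} = {B0,B2}; idom=B2

Frontier:
  B2←B0: walk · to B0
  B2←B5: walk B5→B2 to B0
  B5←B3: walk B3 to B2
  B5←B4: walk B4 to B2
  B8←B0: walk · to B0
  B8←B4: walk B4→B2 to B0
  B8←B6: walk B6→B5→B2 to B0
  B8←B7: walk B7→B5→B2 to B0
  B9←B2: walk · to B2
  B9←B7: walk B7→B5 to B2
  DF(B0)=∅
  DF(B1)=∅
  DF(B2)={B2,B8}
  DF(B3)={B5}
  DF(B4)={B5,B8}
  DF(B5)={B2,B8,B9}
  DF(B6)={B8}
  DF(B7)={B8,B9}
  DF(B8)=∅
  DF(B9)=∅

φ for a: defs {B0,B1,B2,B4,B7,B9}
  DF⁺ = {B2,B5,B8,B9}

Answer: ["B2", "B5", "B8", "B9"]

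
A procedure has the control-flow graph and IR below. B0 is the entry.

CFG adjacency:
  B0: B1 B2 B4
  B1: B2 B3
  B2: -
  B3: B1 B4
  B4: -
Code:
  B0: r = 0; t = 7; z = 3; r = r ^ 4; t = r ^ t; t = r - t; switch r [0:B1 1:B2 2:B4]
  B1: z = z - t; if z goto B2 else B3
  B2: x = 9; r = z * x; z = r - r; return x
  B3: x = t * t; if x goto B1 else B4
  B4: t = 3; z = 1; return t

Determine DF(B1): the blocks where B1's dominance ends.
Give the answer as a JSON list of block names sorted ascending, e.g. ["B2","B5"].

idom tree: B1←B0 B2←B0 B3←B1 B4←B0
Dom∩ at merges:
  B1: preds {B0,B3}: {B0} ∩ {B0,B1,B3} = {B0}; idom=B0
  B2: preds {B0,B1}: {B0} ∩ {B0,B1} = {B0}; idom=B0
  B4: preds {B0,B3}: {B0} ∩ {B0,B1,B3} = {B0}; idom=B0

Frontier:
  B1←B0: walk · to B0
  B1←B3: walk B3→B1 to B0
  B2←B0: walk · to B0
  B2←B1: walk B1 to B0
  B4←B0: walk · to B0
  B4←B3: walk B3→B1 to B0
  B0 → ∅
  B1 → {B1,B2,B4}
  B2 → ∅
  B3 → {B1,B4}
  B4 → ∅

DF(B1) = ["B1", "B2", "B4"]

Answer: ["B1", "B2", "B4"]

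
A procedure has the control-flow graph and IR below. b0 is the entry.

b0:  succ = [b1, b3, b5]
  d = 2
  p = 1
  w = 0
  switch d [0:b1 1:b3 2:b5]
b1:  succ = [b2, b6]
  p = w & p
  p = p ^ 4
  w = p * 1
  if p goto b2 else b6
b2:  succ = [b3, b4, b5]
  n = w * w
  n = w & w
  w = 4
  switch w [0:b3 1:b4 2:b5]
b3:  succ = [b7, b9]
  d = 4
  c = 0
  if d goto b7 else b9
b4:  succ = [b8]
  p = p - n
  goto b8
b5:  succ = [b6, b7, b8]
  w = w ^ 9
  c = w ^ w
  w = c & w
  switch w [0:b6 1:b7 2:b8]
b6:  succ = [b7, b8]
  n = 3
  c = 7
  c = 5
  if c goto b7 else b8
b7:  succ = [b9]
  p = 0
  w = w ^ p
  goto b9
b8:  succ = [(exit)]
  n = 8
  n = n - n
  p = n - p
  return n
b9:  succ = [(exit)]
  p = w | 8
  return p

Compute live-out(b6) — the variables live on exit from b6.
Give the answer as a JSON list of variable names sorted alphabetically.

Answer: ["p", "w"]

Analysis:
Block summaries:
  b0 def {d,p,w} use ∅
  b1 def {p,w} use {p,w}
  b2 def {n,w} use {w}
  b3 def {c,d} use ∅
  b4 def {p} use {n,p}
  b5 def {c,w} use {w}
  b6 def {c,n} use ∅
  b7 def {p,w} use {w}
  b8 def {n,p} use {p}
  b9 def {p} use {w}

Live sets:
  b0 li=∅ lo={p,w}
  b1 li={p,w} lo={p,w}
  b2 li={p,w} lo={n,p,w}
  b3 li={w} lo={w}
  b4 li={n,p} lo={p}
  b5 li={p,w} lo={p,w}
  b6 li={p,w} lo={p,w}
  b7 li={w} lo={w}
  b8 li={p} lo=∅
  b9 li={w} lo=∅

live-out(b6) = ["p", "w"]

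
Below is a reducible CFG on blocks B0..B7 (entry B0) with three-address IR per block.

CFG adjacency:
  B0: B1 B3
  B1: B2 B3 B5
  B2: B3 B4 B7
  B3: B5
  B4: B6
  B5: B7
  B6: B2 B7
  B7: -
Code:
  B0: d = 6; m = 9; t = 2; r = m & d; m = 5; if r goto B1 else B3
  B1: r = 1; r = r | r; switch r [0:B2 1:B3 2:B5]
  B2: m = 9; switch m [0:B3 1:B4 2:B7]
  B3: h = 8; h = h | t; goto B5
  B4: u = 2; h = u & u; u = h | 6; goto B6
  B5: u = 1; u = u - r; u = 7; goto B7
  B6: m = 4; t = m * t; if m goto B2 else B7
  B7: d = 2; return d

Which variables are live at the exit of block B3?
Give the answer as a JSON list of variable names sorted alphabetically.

Per-block:
  B0: {d,m,r,t} / ∅
  B1: {r} / ∅
  B2: {m} / ∅
  B3: {h} / {t}
  B4: {h,u} / ∅
  B5: {u} / {r}
  B6: {m,t} / {t}
  B7: {d} / ∅

Live sets:
  live B0: ∅→{r,t}
  live B1: {t}→{r,t}
  live B2: {r,t}→{r,t}
  live B3: {r,t}→{r}
  live B4: {r,t}→{r,t}
  live B5: {r}→∅
  live B6: {r,t}→{r,t}
  live B7: ∅→∅

live-out(B3) = ["r"]

Answer: ["r"]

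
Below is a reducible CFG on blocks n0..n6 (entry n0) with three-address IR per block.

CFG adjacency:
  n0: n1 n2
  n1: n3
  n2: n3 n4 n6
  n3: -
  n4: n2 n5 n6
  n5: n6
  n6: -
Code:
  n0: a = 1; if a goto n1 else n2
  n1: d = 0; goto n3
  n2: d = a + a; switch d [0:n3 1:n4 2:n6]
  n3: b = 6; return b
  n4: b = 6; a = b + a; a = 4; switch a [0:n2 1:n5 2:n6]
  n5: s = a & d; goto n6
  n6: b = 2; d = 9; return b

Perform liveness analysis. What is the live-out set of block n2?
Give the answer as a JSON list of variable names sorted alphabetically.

Answer: ["a", "d"]

Working:
def/use:
  n0: {a} / ∅
  n1: {d} / ∅
  n2: {d} / {a}
  n3: {b} / ∅
  n4: {a,b} / {a}
  n5: {s} / {a,d}
  n6: {b,d} / ∅

Live sets:
  n0: in=∅ out={a}
  n1: in=∅ out=∅
  n2: in={a} out={a,d}
  n3: in=∅ out=∅
  n4: in={a,d} out={a,d}
  n5: in={a,d} out=∅
  n6: in=∅ out=∅

live-out(n2) = ["a", "d"]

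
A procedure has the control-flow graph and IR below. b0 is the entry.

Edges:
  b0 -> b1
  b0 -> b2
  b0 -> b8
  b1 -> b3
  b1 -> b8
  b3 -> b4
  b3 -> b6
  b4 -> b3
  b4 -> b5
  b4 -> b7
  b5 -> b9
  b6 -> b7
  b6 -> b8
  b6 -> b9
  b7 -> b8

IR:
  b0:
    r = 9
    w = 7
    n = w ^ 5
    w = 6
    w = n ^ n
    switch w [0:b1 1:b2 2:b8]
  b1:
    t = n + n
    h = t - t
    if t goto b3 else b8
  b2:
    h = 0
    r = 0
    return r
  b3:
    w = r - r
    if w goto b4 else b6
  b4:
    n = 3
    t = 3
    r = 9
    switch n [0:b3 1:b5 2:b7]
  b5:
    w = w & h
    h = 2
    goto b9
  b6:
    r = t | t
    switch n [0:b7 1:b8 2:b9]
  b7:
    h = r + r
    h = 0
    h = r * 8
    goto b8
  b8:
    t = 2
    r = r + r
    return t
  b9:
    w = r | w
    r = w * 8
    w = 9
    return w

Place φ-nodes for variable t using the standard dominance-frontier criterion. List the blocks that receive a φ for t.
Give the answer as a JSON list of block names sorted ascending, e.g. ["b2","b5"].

idom tree: b1←b0 b2←b0 b3←b1 b4←b3 b5←b4 b6←b3 b7←b3 b8←b0 b9←b3
Dom∩ at merges:
  b3: preds {b1,b4}: {b0,b1} ∩ {b0,b1,b3,b4} = {b0,b1}; idom=b1
  b7: preds {b4,b6}: {b0,b1,b3,b4} ∩ {b0,b1,b3,b6} = {b0,b1,b3}; idom=b3
  b8: preds {b0,b1,b6,b7}: {b0} ∩ {b0,b1} ∩ {b0,b1,b3,b6} ∩ {b0,b1,b3,b7} = {b0}; idom=b0
  b9: preds {b5,b6}: {b0,b1,b3,b4,b5} ∩ {b0,b1,b3,b6} = {b0,b1,b3}; idom=b3

DF derivation:
  join b3 pred b1: · stop@b1
  join b3 pred b4: b4→b3 stop@b1
  join b7 pred b4: b4 stop@b3
  join b7 pred b6: b6 stop@b3
  join b8 pred b0: · stop@b0
  join b8 pred b1: b1 stop@b0
  join b8 pred b6: b6→b3→b1 stop@b0
  join b8 pred b7: b7→b3→b1 stop@b0
  join b9 pred b5: b5→b4 stop@b3
  join b9 pred b6: b6 stop@b3
  b0 → ∅
  b1 → {b8}
  b2 → ∅
  b3 → {b3,b8}
  b4 → {b3,b7,b9}
  b5 → {b9}
  b6 → {b7,b8,b9}
  b7 → {b8}
  b8 → ∅
  b9 → ∅

φ for t: defs {b1,b4,b8}
  DF⁺ = {b3,b7,b8,b9}

Answer: ["b3", "b7", "b8", "b9"]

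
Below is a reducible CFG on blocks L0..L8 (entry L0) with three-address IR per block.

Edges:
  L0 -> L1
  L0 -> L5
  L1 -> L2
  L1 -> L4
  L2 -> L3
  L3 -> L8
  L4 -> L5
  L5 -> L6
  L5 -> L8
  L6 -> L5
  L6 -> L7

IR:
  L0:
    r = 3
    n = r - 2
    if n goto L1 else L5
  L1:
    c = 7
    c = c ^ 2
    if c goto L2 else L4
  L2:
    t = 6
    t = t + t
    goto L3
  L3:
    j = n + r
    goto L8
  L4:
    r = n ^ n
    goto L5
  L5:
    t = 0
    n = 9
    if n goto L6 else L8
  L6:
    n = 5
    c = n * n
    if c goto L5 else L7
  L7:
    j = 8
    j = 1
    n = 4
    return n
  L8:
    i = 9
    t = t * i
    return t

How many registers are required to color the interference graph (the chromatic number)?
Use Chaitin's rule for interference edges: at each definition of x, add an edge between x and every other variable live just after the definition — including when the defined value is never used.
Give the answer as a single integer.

def/use:
  L0 def {n,r} use ∅
  L1 def {c} use ∅
  L2 def {t} use ∅
  L3 def {j} use {n,r}
  L4 def {r} use {n}
  L5 def {n,t} use ∅
  L6 def {c,n} use ∅
  L7 def {j,n} use ∅
  L8 def {i,t} use {t}

Live sets:
  live L0: ∅→{n,r}
  live L1: {n,r}→{n,r}
  live L2: {n,r}→{n,r,t}
  live L3: {n,r,t}→{t}
  live L4: {n}→∅
  live L5: ∅→{t}
  live L6: ∅→∅
  live L7: ∅→∅
  live L8: {t}→∅

Conflict graph:
  c: {n,r}
  i: {t}
  j: {t}
  n: {c,r,t}
  r: {c,n,t}
  t: {i,j,n,r}

Chromatic number:
  clique {c,n,r} ⇒ need ≥ 3
  3-colouring: r0={c,t}  r1={i,j,n}  r2={r}
  χ = 3

Answer: 3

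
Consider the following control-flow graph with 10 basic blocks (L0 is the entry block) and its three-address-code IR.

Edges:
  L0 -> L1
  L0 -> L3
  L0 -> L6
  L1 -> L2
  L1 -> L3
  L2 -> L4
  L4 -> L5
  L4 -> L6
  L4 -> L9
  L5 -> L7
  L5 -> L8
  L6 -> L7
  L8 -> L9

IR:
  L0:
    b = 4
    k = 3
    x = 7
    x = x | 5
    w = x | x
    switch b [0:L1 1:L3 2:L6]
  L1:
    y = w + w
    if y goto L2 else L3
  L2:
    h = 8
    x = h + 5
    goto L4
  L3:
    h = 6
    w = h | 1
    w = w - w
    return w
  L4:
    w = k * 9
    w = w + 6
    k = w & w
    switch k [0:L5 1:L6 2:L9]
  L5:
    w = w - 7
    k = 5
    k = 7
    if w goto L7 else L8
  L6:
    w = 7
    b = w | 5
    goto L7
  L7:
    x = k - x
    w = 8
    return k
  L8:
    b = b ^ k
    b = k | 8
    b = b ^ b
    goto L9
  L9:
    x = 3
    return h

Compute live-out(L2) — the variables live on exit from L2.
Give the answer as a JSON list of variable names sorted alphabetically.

def/use:
  L0: {b,k,w,x} / ∅
  L1: {y} / {w}
  L2: {h,x} / ∅
  L3: {h,w} / ∅
  L4: {k,w} / {k}
  L5: {k,w} / {w}
  L6: {b,w} / ∅
  L7: {w,x} / {k,x}
  L8: {b} / {b,k}
  L9: {x} / {h}

Liveness:
  L0 li=∅ lo={b,k,w,x}
  L1 li={b,k,w} lo={b,k}
  L2 li={b,k} lo={b,h,k,x}
  L3 li=∅ lo=∅
  L4 li={b,h,k,x} lo={b,h,k,w,x}
  L5 li={b,h,w,x} lo={b,h,k,x}
  L6 li={k,x} lo={k,x}
  L7 li={k,x} lo=∅
  L8 li={b,h,k} lo={h}
  L9 li={h} lo=∅

live-out(L2) = ["b", "h", "k", "x"]

Answer: ["b", "h", "k", "x"]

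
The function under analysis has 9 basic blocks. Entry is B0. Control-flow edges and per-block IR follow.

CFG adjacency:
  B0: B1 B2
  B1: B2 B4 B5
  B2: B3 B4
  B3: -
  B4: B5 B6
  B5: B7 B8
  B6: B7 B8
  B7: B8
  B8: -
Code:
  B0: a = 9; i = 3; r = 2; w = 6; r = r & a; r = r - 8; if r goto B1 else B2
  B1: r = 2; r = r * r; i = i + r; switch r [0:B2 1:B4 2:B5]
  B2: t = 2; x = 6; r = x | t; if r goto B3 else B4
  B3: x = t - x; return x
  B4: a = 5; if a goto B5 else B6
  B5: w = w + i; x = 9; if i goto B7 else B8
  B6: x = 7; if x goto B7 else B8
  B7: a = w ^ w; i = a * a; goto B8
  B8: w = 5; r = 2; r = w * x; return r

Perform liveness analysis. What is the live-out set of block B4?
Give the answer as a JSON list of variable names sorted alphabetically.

Block summaries:
  B0: {a,i,r,w} / ∅
  B1: {i,r} / {i}
  B2: {r,t,x} / ∅
  B3: {x} / {t,x}
  B4: {a} / ∅
  B5: {w,x} / {i,w}
  B6: {x} / ∅
  B7: {a,i} / {w}
  B8: {r,w} / {x}

Live sets:
  B0 li=∅ lo={i,w}
  B1 li={i,w} lo={i,w}
  B2 li={i,w} lo={i,t,w,x}
  B3 li={t,x} lo=∅
  B4 li={i,w} lo={i,w}
  B5 li={i,w} lo={w,x}
  B6 li={w} lo={w,x}
  B7 li={w,x} lo={x}
  B8 li={x} lo=∅

live-out(B4) = ["i", "w"]

Answer: ["i", "w"]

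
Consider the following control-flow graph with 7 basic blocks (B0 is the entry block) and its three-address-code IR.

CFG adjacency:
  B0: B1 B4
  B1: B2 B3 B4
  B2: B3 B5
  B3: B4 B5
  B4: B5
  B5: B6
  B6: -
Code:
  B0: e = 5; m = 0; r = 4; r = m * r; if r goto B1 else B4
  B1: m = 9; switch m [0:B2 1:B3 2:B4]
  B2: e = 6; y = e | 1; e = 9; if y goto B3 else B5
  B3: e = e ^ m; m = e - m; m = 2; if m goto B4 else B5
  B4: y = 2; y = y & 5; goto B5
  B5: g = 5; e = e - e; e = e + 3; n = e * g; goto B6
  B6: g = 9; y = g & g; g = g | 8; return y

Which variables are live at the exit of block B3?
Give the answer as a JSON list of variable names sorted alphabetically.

Per-block:
  B0: {e,m,r} / ∅
  B1: {m} / ∅
  B2: {e,y} / ∅
  B3: {e,m} / {e,m}
  B4: {y} / ∅
  B5: {e,g,n} / {e}
  B6: {g,y} / ∅

Liveness:
  B0: in=∅ out={e}
  B1: in={e} out={e,m}
  B2: in={m} out={e,m}
  B3: in={e,m} out={e}
  B4: in={e} out={e}
  B5: in={e} out=∅
  B6: in=∅ out=∅

live-out(B3) = ["e"]

Answer: ["e"]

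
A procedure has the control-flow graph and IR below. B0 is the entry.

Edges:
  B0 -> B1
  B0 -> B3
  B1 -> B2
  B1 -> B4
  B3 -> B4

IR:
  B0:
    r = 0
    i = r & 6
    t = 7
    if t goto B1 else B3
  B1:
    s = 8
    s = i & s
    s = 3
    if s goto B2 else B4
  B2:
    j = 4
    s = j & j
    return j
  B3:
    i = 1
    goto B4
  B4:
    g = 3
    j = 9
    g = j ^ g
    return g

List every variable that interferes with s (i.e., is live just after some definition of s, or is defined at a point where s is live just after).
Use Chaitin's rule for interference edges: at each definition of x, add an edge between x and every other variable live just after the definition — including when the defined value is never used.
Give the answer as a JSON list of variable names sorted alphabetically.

Block summaries:
  B0 def {i,r,t} use ∅
  B1 def {s} use {i}
  B2 def {j,s} use ∅
  B3 def {i} use ∅
  B4 def {g,j} use ∅

Liveness:
  B0: in=∅ out={i}
  B1: in={i} out=∅
  B2: in=∅ out=∅
  B3: in=∅ out=∅
  B4: in=∅ out=∅

Interfere edges:
  g — {j}
  i — {s,t}
  j — {g,s}
  r — ∅
  s — {i,j}
  t — {i}

N(s) = ["i", "j"]

Answer: ["i", "j"]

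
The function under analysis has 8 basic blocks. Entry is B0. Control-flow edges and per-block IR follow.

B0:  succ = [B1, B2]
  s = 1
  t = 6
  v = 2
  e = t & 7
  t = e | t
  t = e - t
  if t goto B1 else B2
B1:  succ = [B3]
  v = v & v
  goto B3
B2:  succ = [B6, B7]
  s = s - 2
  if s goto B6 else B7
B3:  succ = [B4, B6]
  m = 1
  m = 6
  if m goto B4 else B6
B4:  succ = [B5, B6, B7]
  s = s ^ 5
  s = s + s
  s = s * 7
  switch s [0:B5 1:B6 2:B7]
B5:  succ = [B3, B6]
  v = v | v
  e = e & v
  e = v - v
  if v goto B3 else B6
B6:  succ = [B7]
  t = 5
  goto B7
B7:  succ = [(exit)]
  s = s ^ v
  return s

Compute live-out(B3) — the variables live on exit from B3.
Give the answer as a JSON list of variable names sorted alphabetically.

Per-block:
  B0 def {e,s,t,v} use ∅
  B1 def {v} use {v}
  B2 def {s} use {s}
  B3 def {m} use ∅
  B4 def {s} use {s}
  B5 def {e,v} use {e,v}
  B6 def {t} use ∅
  B7 def {s} use {s,v}

Live sets:
  live B0: ∅→{e,s,v}
  live B1: {e,s,v}→{e,s,v}
  live B2: {s,v}→{s,v}
  live B3: {e,s,v}→{e,s,v}
  live B4: {e,s,v}→{e,s,v}
  live B5: {e,s,v}→{e,s,v}
  live B6: {s,v}→{s,v}
  live B7: {s,v}→∅

live-out(B3) = ["e", "s", "v"]

Answer: ["e", "s", "v"]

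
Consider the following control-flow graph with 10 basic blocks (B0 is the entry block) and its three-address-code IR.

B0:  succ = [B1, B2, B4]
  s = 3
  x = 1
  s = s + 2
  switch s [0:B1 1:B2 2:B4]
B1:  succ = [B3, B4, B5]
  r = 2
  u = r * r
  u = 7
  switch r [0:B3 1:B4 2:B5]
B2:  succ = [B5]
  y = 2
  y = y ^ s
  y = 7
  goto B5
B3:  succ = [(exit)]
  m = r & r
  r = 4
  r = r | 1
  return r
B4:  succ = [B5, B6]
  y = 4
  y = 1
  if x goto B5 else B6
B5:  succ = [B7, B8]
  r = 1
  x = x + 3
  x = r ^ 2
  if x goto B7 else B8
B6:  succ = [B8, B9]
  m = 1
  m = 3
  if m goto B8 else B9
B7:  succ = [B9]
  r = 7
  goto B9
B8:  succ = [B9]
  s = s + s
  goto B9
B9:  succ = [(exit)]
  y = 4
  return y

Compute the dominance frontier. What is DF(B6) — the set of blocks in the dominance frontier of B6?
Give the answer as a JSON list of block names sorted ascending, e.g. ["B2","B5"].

idom tree: B1←B0 B2←B0 B3←B1 B4←B0 B5←B0 B6←B4 B7←B5 B8←B0 B9←B0
Dom∩ at merges:
  B4: preds {B0,B1}: {B0} ∩ {B0,B1} = {B0}; idom=B0
  B5: preds {B1,B2,B4}: {B0,B1} ∩ {B0,B2} ∩ {B0,B4} = {B0}; idom=B0
  B8: preds {B5,B6}: {B0,B5} ∩ {B0,B4,B6} = {B0}; idom=B0
  B9: preds {B6,B7,B8}: {B0,B4,B6} ∩ {B0,B5,B7} ∩ {B0,B8} = {B0}; idom=B0

DF walk-up:
  join B4 pred B0: · stop@B0
  join B4 pred B1: B1 stop@B0
  join B5 pred B1: B1 stop@B0
  join B5 pred B2: B2 stop@B0
  join B5 pred B4: B4 stop@B0
  join B8 pred B5: B5 stop@B0
  join B8 pred B6: B6→B4 stop@B0
  join B9 pred B6: B6→B4 stop@B0
  join B9 pred B7: B7→B5 stop@B0
  join B9 pred B8: B8 stop@B0
  DF(B0)=∅
  DF(B1)={B4,B5}
  DF(B2)={B5}
  DF(B3)=∅
  DF(B4)={B5,B8,B9}
  DF(B5)={B8,B9}
  DF(B6)={B8,B9}
  DF(B7)={B9}
  DF(B8)={B9}
  DF(B9)=∅

DF(B6) = ["B8", "B9"]

Answer: ["B8", "B9"]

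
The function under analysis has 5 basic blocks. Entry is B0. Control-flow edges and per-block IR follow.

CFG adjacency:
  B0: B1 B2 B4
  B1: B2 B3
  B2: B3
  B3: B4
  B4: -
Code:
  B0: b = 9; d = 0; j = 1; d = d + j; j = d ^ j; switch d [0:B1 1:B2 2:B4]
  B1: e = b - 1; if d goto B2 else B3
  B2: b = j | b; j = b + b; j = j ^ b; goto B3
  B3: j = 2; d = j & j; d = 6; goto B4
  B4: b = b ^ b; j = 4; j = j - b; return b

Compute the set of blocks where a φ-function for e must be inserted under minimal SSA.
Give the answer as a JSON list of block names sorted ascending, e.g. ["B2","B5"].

Answer: ["B2", "B3", "B4"]

Derivation:
idom tree: B1←B0 B2←B0 B3←B0 B4←B0
Dom∩ at merges:
  B2: preds {B0,B1}: {B0} ∩ {B0,B1} = {B0}; idom=B0
  B3: preds {B1,B2}: {B0,B1} ∩ {B0,B2} = {B0}; idom=B0
  B4: preds {B0,B3}: {B0} ∩ {B0,B3} = {B0}; idom=B0

DF derivation:
  join B2 pred B0: · stop@B0
  join B2 pred B1: B1 stop@B0
  join B3 pred B1: B1 stop@B0
  join B3 pred B2: B2 stop@B0
  join B4 pred B0: · stop@B0
  join B4 pred B3: B3 stop@B0
  DF(B0)=∅
  DF(B1)={B2,B3}
  DF(B2)={B3}
  DF(B3)={B4}
  DF(B4)=∅

φ for e: defs {B1}
  DF⁺ = {B2,B3,B4}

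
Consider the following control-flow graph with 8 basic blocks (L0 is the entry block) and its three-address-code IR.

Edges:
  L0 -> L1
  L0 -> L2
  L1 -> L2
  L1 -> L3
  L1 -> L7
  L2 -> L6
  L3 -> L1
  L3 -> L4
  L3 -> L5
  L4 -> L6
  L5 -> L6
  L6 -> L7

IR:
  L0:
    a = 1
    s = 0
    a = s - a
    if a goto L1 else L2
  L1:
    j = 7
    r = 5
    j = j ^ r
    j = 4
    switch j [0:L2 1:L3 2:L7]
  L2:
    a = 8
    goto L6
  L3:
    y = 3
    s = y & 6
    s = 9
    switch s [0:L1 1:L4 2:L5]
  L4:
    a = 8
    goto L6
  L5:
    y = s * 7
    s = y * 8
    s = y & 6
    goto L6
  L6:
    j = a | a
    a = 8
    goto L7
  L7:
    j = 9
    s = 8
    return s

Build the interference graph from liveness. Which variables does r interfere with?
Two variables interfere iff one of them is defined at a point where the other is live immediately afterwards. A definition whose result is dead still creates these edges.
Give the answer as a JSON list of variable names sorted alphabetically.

Answer: ["a", "j"]

Derivation:
Per-block:
  L0: def={a,s} ue=∅
  L1: def={j,r} ue=∅
  L2: def={a} ue=∅
  L3: def={s,y} ue=∅
  L4: def={a} ue=∅
  L5: def={s,y} ue={s}
  L6: def={a,j} ue={a}
  L7: def={j,s} ue=∅

Backward fixpoint:
  L0: in=∅ out={a}
  L1: in={a} out={a}
  L2: in=∅ out={a}
  L3: in={a} out={a,s}
  L4: in=∅ out={a}
  L5: in={a,s} out={a}
  L6: in={a} out=∅
  L7: in=∅ out=∅

Interference:
  a — {j,r,s,y}
  j — {a,r}
  r — {a,j}
  s — {a,y}
  y — {a,s}

N(r) = ["a", "j"]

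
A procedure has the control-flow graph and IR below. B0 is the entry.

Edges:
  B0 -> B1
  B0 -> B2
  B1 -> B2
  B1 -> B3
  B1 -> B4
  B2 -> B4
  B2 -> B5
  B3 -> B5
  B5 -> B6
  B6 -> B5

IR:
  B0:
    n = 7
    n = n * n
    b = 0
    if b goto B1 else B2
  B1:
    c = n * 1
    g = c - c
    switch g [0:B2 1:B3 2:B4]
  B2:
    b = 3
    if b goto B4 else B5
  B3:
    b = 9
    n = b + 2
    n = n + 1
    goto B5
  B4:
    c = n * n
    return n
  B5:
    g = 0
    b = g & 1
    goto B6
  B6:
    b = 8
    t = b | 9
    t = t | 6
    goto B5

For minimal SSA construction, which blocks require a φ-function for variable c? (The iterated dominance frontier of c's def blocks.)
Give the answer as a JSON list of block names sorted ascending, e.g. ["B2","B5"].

idom tree: B1←B0 B2←B0 B3←B1 B4←B0 B5←B0 B6←B5
Dom at joins:
  B2: preds {B0,B1}: {B0} ∩ {B0,B1} = {B0}; idom=B0
  B4: preds {B1,B2}: {B0,B1} ∩ {B0,B2} = {B0}; idom=B0
  B5: preds {B2,B3,B6}: {B0,B2} ∩ {B0,B1,B3} ∩ {B0,B5,B6} = {B0}; idom=B0

DF walk-up:
  join B2 pred B0: · stop@B0
  join B2 pred B1: B1 stop@B0
  join B4 pred B1: B1 stop@B0
  join B4 pred B2: B2 stop@B0
  join B5 pred B2: B2 stop@B0
  join B5 pred B3: B3→B1 stop@B0
  join B5 pred B6: B6→B5 stop@B0
  B0: DF=∅
  B1: DF={B2,B4,B5}
  B2: DF={B4,B5}
  B3: DF={B5}
  B4: DF=∅
  B5: DF={B5}
  B6: DF={B5}

φ for c: defs {B1,B4}
  DF⁺ = {B2,B4,B5}

Answer: ["B2", "B4", "B5"]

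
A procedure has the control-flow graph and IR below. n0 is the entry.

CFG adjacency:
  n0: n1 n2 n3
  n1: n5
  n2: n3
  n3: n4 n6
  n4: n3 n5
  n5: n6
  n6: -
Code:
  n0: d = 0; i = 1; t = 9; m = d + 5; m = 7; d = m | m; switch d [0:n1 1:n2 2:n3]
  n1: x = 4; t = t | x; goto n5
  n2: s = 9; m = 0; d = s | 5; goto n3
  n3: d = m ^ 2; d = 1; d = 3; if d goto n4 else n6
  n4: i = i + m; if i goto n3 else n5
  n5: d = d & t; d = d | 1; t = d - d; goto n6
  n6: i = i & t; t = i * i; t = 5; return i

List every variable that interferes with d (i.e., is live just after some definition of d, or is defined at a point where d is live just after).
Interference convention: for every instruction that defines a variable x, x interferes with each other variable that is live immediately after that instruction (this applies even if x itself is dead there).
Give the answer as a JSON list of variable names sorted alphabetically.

Answer: ["i", "m", "t", "x"]

Analysis:
def/use:
  n0: {d,i,m,t} / ∅
  n1: {t,x} / {t}
  n2: {d,m,s} / ∅
  n3: {d} / {m}
  n4: {i} / {i,m}
  n5: {d,t} / {d,t}
  n6: {i,t} / {i,t}

Backward fixpoint:
  n0 li=∅ lo={d,i,m,t}
  n1 li={d,i,t} lo={d,i,t}
  n2 li={i,t} lo={i,m,t}
  n3 li={i,m,t} lo={d,i,m,t}
  n4 li={d,i,m,t} lo={d,i,m,t}
  n5 li={d,i,t} lo={i,t}
  n6 li={i,t} lo=∅

Interference:
  d: {i,m,t,x}
  i: {d,m,s,t,x}
  m: {d,i,s,t}
  s: {i,m,t}
  t: {d,i,m,s,x}
  x: {d,i,t}

N(d) = ["i", "m", "t", "x"]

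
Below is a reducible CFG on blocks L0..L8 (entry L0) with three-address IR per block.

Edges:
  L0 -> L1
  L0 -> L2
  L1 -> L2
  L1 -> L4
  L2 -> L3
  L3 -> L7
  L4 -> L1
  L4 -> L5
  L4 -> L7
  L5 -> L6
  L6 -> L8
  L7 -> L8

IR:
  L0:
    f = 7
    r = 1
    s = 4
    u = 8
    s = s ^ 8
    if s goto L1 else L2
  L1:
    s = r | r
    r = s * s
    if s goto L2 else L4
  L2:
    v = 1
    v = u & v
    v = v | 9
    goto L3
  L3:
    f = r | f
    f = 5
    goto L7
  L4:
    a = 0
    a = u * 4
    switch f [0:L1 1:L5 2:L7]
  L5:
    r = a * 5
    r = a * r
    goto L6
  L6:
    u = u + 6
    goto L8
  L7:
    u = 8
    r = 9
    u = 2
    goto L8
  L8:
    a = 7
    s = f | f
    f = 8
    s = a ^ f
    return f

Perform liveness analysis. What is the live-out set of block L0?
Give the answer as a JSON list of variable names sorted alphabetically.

Answer: ["f", "r", "u"]

Analysis:
def/use:
  L0 def {f,r,s,u} use ∅
  L1 def {r,s} use {r}
  L2 def {v} use {u}
  L3 def {f} use {f,r}
  L4 def {a} use {f,u}
  L5 def {r} use {a}
  L6 def {u} use {u}
  L7 def {r,u} use ∅
  L8 def {a,f,s} use {f}

Liveness:
  live L0: ∅→{f,r,u}
  live L1: {f,r,u}→{f,r,u}
  live L2: {f,r,u}→{f,r}
  live L3: {f,r}→{f}
  live L4: {f,r,u}→{a,f,r,u}
  live L5: {a,f,u}→{f,u}
  live L6: {f,u}→{f}
  live L7: {f}→{f}
  live L8: {f}→∅

live-out(L0) = ["f", "r", "u"]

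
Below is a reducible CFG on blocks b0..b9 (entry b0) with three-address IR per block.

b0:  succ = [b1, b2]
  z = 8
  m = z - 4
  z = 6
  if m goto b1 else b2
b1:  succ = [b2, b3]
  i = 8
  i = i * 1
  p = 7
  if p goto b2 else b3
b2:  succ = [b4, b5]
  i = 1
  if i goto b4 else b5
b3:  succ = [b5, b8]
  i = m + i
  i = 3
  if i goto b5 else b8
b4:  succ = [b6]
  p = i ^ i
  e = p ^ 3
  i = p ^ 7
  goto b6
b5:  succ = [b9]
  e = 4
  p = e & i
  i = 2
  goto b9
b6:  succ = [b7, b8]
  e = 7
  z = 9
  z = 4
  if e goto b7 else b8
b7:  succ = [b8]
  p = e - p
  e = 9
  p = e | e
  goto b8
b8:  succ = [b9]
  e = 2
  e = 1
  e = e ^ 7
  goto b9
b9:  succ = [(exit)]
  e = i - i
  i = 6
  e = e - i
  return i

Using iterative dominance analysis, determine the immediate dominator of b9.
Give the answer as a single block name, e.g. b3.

Answer: b0

Derivation:
idom tree: b1←b0 b2←b0 b3←b1 b4←b2 b5←b0 b6←b4 b7←b6 b8←b0 b9←b0
Join-block Dom:
  b2: preds {b0,b1}: {b0} ∩ {b0,b1} = {b0}; idom=b0
  b5: preds {b2,b3}: {b0,b2} ∩ {b0,b1,b3} = {b0}; idom=b0
  b8: preds {b3,b6,b7}: {b0,b1,b3} ∩ {b0,b2,b4,b6} ∩ {b0,b2,b4,b6,b7} = {b0}; idom=b0
  b9: preds {b5,b8}: {b0,b5} ∩ {b0,b8} = {b0}; idom=b0

idom(b9) = b0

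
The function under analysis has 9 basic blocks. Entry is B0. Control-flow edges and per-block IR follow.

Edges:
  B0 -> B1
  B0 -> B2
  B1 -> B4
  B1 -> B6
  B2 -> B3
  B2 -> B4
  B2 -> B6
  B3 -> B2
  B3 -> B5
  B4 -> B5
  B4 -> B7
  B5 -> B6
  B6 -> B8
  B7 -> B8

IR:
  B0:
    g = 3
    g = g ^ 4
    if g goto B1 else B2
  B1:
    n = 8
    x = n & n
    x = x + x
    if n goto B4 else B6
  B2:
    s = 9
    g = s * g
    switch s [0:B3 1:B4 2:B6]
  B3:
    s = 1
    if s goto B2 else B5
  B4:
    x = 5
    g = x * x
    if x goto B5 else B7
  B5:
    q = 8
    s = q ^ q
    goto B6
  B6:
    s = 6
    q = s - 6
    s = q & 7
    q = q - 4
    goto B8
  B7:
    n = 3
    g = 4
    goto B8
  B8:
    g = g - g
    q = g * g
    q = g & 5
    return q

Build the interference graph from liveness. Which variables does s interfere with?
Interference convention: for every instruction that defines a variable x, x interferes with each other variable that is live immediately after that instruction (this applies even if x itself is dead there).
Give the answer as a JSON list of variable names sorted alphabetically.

Answer: ["g", "q"]

Derivation:
Per-block:
  B0: {g} / ∅
  B1: {n,x} / ∅
  B2: {g,s} / {g}
  B3: {s} / ∅
  B4: {g,x} / ∅
  B5: {q,s} / ∅
  B6: {q,s} / ∅
  B7: {g,n} / ∅
  B8: {g,q} / {g}

Live sets:
  B0: in=∅ out={g}
  B1: in={g} out={g}
  B2: in={g} out={g}
  B3: in={g} out={g}
  B4: in=∅ out={g}
  B5: in={g} out={g}
  B6: in={g} out={g}
  B7: in=∅ out={g}
  B8: in={g} out=∅

Conflict graph:
  g↔{n,q,s,x}
  n↔{g,x}
  q↔{g,s}
  s↔{g,q}
  x↔{g,n}

N(s) = ["g", "q"]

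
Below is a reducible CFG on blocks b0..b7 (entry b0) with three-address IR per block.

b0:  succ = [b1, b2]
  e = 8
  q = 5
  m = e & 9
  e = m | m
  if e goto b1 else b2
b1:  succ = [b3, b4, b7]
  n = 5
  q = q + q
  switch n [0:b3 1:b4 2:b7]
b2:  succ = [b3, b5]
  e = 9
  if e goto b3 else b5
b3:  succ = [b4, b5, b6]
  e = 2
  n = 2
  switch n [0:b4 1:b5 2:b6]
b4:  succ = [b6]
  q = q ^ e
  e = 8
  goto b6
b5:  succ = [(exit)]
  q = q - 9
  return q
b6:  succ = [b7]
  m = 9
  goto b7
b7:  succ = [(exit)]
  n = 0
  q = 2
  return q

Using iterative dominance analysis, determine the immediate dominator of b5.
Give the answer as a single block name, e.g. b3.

idom tree: b1←b0 b2←b0 b3←b0 b4←b0 b5←b0 b6←b0 b7←b0
Dom∩ at merges:
  b3: preds {b1,b2}: {b0,b1} ∩ {b0,b2} = {b0}; idom=b0
  b4: preds {b1,b3}: {b0,b1} ∩ {b0,b3} = {b0}; idom=b0
  b5: preds {b2,b3}: {b0,b2} ∩ {b0,b3} = {b0}; idom=b0
  b6: preds {b3,b4}: {b0,b3} ∩ {b0,b4} = {b0}; idom=b0
  b7: preds {b1,b6}: {b0,b1} ∩ {b0,b6} = {b0}; idom=b0

idom(b5) = b0

Answer: b0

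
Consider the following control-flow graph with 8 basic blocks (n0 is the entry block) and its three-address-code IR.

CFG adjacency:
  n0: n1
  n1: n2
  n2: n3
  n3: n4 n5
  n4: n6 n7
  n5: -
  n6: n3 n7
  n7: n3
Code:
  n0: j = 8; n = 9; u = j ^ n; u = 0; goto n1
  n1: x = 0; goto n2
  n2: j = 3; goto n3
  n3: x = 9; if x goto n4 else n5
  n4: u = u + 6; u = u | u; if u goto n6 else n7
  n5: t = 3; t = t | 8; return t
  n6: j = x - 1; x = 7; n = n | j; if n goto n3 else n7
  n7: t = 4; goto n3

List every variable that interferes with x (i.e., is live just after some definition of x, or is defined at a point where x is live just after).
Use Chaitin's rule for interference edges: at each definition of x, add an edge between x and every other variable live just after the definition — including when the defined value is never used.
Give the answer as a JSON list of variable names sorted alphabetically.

Per-block:
  n0: def={j,n,u} ue=∅
  n1: def={x} ue=∅
  n2: def={j} ue=∅
  n3: def={x} ue=∅
  n4: def={u} ue={u}
  n5: def={t} ue=∅
  n6: def={j,n,x} ue={n,x}
  n7: def={t} ue=∅

Liveness:
  n0: in=∅ out={n,u}
  n1: in={n,u} out={n,u}
  n2: in={n,u} out={n,u}
  n3: in={n,u} out={n,u,x}
  n4: in={n,u,x} out={n,u,x}
  n5: in=∅ out=∅
  n6: in={n,u,x} out={n,u}
  n7: in={n,u} out={n,u}

Conflict graph:
  j — {n,u,x}
  n — {j,t,u,x}
  t — {n,u}
  u — {j,n,t,x}
  x — {j,n,u}

N(x) = ["j", "n", "u"]

Answer: ["j", "n", "u"]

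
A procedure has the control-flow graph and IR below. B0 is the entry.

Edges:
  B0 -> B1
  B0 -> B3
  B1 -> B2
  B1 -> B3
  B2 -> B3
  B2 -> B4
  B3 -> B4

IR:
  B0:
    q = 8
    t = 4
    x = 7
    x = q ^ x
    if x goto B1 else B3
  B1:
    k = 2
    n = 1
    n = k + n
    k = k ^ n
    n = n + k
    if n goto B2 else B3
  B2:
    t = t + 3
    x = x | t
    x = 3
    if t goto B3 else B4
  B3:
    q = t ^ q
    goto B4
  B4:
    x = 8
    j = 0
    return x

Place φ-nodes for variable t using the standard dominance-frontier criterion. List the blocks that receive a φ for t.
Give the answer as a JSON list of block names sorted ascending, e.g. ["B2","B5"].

Answer: ["B3", "B4"]

Working:
idom tree: B1←B0 B2←B1 B3←B0 B4←B0
Dom∩ at merges:
  B3: preds {B0,B1,B2}: {B0} ∩ {B0,B1} ∩ {B0,B1,B2} = {B0}; idom=B0
  B4: preds {B2,B3}: {B0,B1,B2} ∩ {B0,B3} = {B0}; idom=B0

DF derivation:
  join B3 pred B0: · stop@B0
  join B3 pred B1: B1 stop@B0
  join B3 pred B2: B2→B1 stop@B0
  join B4 pred B2: B2→B1 stop@B0
  join B4 pred B3: B3 stop@B0
  B0: DF=∅
  B1: DF={B3,B4}
  B2: DF={B3,B4}
  B3: DF={B4}
  B4: DF=∅

φ for t: defs {B0,B2}
  DF⁺ = {B3,B4}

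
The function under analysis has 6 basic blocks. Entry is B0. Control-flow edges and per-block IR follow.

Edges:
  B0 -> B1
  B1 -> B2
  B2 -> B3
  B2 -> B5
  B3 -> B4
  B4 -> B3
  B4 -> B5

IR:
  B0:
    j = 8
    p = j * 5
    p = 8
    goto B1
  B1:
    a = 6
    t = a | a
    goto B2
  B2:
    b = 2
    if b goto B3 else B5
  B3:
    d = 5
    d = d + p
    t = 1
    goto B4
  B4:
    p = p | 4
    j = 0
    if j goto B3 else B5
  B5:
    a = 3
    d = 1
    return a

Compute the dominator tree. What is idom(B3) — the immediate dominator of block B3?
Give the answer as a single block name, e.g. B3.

idom tree: B1←B0 B2←B1 B3←B2 B4←B3 B5←B2
Dom at joins:
  B3: preds {B2,B4}: {B0,B1,B2} ∩ {B0,B1,B2,B3,B4} = {B0,B1,B2}; idom=B2
  B5: preds {B2,B4}: {B0,B1,B2} ∩ {B0,B1,B2,B3,B4} = {B0,B1,B2}; idom=B2

idom(B3) = B2

Answer: B2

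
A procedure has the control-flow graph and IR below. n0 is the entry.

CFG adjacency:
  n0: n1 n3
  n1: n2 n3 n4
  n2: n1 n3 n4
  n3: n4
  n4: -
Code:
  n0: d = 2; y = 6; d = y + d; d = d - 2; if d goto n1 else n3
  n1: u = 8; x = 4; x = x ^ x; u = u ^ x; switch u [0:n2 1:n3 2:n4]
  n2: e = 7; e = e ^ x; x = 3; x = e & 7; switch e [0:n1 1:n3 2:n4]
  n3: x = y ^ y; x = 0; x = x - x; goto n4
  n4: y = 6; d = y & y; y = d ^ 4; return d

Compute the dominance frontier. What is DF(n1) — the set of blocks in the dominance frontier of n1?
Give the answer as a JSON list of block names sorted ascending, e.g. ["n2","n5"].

Answer: ["n1", "n3", "n4"]

Derivation:
idom tree: n1←n0 n2←n1 n3←n0 n4←n0
Dom at joins:
  n1: preds {n0,n2}: {n0} ∩ {n0,n1,n2} = {n0}; idom=n0
  n3: preds {n0,n1,n2}: {n0} ∩ {n0,n1} ∩ {n0,n1,n2} = {n0}; idom=n0
  n4: preds {n1,n2,n3}: {n0,n1} ∩ {n0,n1,n2} ∩ {n0,n3} = {n0}; idom=n0

DF walk-up:
  n1←n0: walk · to n0
  n1←n2: walk n2→n1 to n0
  n3←n0: walk · to n0
  n3←n1: walk n1 to n0
  n3←n2: walk n2→n1 to n0
  n4←n1: walk n1 to n0
  n4←n2: walk n2→n1 to n0
  n4←n3: walk n3 to n0
  DF(n0)=∅
  DF(n1)={n1,n3,n4}
  DF(n2)={n1,n3,n4}
  DF(n3)={n4}
  DF(n4)=∅

DF(n1) = ["n1", "n3", "n4"]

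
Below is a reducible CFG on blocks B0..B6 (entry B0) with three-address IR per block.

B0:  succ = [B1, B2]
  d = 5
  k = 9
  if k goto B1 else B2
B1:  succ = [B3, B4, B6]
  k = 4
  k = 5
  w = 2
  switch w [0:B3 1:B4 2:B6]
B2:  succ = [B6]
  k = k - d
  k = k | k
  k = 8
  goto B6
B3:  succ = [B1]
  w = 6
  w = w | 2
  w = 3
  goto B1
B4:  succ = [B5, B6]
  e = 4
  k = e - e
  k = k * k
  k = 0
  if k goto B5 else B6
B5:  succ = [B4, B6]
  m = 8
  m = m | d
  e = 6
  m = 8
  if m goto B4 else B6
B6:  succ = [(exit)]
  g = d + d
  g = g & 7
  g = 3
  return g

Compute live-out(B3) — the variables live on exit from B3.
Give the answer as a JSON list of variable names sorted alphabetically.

Block summaries:
  B0: {d,k} / ∅
  B1: {k,w} / ∅
  B2: {k} / {d,k}
  B3: {w} / ∅
  B4: {e,k} / ∅
  B5: {e,m} / {d}
  B6: {g} / {d}

Live sets:
  B0 li=∅ lo={d,k}
  B1 li={d} lo={d}
  B2 li={d,k} lo={d}
  B3 li={d} lo={d}
  B4 li={d} lo={d}
  B5 li={d} lo={d}
  B6 li={d} lo=∅

live-out(B3) = ["d"]

Answer: ["d"]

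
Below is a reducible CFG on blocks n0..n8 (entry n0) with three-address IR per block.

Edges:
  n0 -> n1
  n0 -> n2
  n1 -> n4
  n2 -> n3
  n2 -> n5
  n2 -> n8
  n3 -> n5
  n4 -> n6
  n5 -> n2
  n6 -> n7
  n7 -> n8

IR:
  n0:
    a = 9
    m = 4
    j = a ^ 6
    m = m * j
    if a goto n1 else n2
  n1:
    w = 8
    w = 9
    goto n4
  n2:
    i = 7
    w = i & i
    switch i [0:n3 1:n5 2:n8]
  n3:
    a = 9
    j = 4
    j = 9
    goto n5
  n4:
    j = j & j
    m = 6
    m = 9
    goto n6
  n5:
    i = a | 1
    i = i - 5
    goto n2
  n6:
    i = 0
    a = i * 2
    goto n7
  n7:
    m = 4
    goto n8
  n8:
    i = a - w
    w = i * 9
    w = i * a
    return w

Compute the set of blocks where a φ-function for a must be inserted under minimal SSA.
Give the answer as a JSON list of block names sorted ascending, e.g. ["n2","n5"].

idom tree: n1←n0 n2←n0 n3←n2 n4←n1 n5←n2 n6←n4 n7←n6 n8←n0
Dom at joins:
  n2: preds {n0,n5}: {n0} ∩ {n0,n2,n5} = {n0}; idom=n0
  n5: preds {n2,n3}: {n0,n2} ∩ {n0,n2,n3} = {n0,n2}; idom=n2
  n8: preds {n2,n7}: {n0,n2} ∩ {n0,n1,n4,n6,n7} = {n0}; idom=n0

Frontier:
  n2←n0: walk · to n0
  n2←n5: walk n5→n2 to n0
  n5←n2: walk · to n2
  n5←n3: walk n3 to n2
  n8←n2: walk n2 to n0
  n8←n7: walk n7→n6→n4→n1 to n0
  n0 → ∅
  n1 → {n8}
  n2 → {n2,n8}
  n3 → {n5}
  n4 → {n8}
  n5 → {n2}
  n6 → {n8}
  n7 → {n8}
  n8 → ∅

φ for a: defs {n0,n3,n6}
  DF⁺ = {n2,n5,n8}

Answer: ["n2", "n5", "n8"]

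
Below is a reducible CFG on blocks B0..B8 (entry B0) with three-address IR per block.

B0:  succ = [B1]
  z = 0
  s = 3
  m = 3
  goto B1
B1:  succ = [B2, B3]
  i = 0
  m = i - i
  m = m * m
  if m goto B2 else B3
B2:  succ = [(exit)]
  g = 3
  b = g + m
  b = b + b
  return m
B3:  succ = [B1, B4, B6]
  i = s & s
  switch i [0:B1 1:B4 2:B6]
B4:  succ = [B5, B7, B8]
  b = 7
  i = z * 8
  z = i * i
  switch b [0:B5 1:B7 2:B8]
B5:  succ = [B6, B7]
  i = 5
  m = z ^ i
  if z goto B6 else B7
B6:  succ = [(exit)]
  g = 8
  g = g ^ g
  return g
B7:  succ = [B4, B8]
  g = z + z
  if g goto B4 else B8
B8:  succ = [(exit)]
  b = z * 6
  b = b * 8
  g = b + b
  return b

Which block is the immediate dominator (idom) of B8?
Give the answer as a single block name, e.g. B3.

idom tree: B1←B0 B2←B1 B3←B1 B4←B3 B5←B4 B6←B3 B7←B4 B8←B4
Dom∩ at merges:
  B1: preds {B0,B3}: {B0} ∩ {B0,B1,B3} = {B0}; idom=B0
  B4: preds {B3,B7}: {B0,B1,B3} ∩ {B0,B1,B3,B4,B7} = {B0,B1,B3}; idom=B3
  B6: preds {B3,B5}: {B0,B1,B3} ∩ {B0,B1,B3,B4,B5} = {B0,B1,B3}; idom=B3
  B7: preds {B4,B5}: {B0,B1,B3,B4} ∩ {B0,B1,B3,B4,B5} = {B0,B1,B3,B4}; idom=B4
  B8: preds {B4,B7}: {B0,B1,B3,B4} ∩ {B0,B1,B3,B4,B7} = {B0,B1,B3,B4}; idom=B4

idom(B8) = B4

Answer: B4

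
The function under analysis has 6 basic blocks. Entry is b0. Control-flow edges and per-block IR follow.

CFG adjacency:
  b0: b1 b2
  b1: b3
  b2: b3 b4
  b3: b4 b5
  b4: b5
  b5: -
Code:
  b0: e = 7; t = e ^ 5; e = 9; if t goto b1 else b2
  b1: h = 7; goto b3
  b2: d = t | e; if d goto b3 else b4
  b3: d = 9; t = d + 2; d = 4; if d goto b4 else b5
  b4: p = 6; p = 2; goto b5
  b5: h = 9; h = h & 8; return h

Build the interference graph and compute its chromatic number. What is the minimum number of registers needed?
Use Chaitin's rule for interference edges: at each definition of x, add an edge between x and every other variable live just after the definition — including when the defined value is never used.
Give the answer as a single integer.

Block summaries:
  b0: {e,t} / ∅
  b1: {h} / ∅
  b2: {d} / {e,t}
  b3: {d,t} / ∅
  b4: {p} / ∅
  b5: {h} / ∅

Live sets:
  b0 li=∅ lo={e,t}
  b1 li=∅ lo=∅
  b2 li={e,t} lo=∅
  b3 li=∅ lo=∅
  b4 li=∅ lo=∅
  b5 li=∅ lo=∅

Interference:
  d: ∅
  e: {t}
  h: ∅
  p: ∅
  t: {e}

Colouring:
  clique {e,t} ⇒ need ≥ 2
  assign d→c0 e→c0 h→c0 p→c0 t→c1 — no edge inside a register ⇒ χ ≤ 2
  χ = 2

Answer: 2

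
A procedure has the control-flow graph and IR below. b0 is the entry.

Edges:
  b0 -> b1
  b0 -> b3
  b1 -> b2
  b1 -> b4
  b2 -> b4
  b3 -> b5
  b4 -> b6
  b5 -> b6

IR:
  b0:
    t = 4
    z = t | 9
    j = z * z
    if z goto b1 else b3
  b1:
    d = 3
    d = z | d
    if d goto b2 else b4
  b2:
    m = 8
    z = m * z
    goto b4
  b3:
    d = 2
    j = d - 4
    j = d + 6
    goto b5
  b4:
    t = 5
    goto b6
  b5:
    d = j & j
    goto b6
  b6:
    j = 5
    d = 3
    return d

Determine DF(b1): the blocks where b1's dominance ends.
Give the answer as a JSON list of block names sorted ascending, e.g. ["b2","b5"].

Answer: ["b6"]

Derivation:
idom tree: b1←b0 b2←b1 b3←b0 b4←b1 b5←b3 b6←b0
Dom at joins:
  b4: preds {b1,b2}: {b0,b1} ∩ {b0,b1,b2} = {b0,b1}; idom=b1
  b6: preds {b4,b5}: {b0,b1,b4} ∩ {b0,b3,b5} = {b0}; idom=b0

Frontier:
  join b4 pred b1: · stop@b1
  join b4 pred b2: b2 stop@b1
  join b6 pred b4: b4→b1 stop@b0
  join b6 pred b5: b5→b3 stop@b0
  b0: DF=∅
  b1: DF={b6}
  b2: DF={b4}
  b3: DF={b6}
  b4: DF={b6}
  b5: DF={b6}
  b6: DF=∅

DF(b1) = ["b6"]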